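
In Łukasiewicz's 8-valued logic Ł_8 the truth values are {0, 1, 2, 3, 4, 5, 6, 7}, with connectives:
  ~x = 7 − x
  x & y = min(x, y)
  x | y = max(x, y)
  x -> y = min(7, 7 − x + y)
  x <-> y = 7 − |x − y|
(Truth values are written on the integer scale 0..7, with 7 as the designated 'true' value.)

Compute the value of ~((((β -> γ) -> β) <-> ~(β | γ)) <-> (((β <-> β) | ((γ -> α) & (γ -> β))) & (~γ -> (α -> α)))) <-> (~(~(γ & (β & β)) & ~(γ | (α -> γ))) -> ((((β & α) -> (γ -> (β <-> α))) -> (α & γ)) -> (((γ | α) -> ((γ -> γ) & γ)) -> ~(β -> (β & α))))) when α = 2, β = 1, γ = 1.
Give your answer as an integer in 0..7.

5

β -> γ = 1 -> 1 = 7
(β -> γ) -> β = 7 -> 1 = 1
β | γ = 1 | 1 = 1
~(β | γ) = ~1 = 6
((β -> γ) -> β) <-> ~(β | γ) = 1 <-> 6 = 2
β <-> β = 1 <-> 1 = 7
γ -> α = 1 -> 2 = 7
γ -> β = 1 -> 1 = 7
(γ -> α) & (γ -> β) = 7 & 7 = 7
(β <-> β) | ((γ -> α) & (γ -> β)) = 7 | 7 = 7
~γ = ~1 = 6
α -> α = 2 -> 2 = 7
~γ -> (α -> α) = 6 -> 7 = 7
((β <-> β) | ((γ -> α) & (γ -> β))) & (~γ -> (α -> α)) = 7 & 7 = 7
(((β -> γ) -> β) <-> ~(β | γ)) <-> (((β <-> β) | ((γ -> α) & (γ -> β))) & (~γ -> (α -> α))) = 2 <-> 7 = 2
~((((β -> γ) -> β) <-> ~(β | γ)) <-> (((β <-> β) | ((γ -> α) & (γ -> β))) & (~γ -> (α -> α)))) = ~2 = 5
β & β = 1 & 1 = 1
γ & (β & β) = 1 & 1 = 1
~(γ & (β & β)) = ~1 = 6
α -> γ = 2 -> 1 = 6
γ | (α -> γ) = 1 | 6 = 6
~(γ | (α -> γ)) = ~6 = 1
~(γ & (β & β)) & ~(γ | (α -> γ)) = 6 & 1 = 1
~(~(γ & (β & β)) & ~(γ | (α -> γ))) = ~1 = 6
β & α = 1 & 2 = 1
β <-> α = 1 <-> 2 = 6
γ -> (β <-> α) = 1 -> 6 = 7
(β & α) -> (γ -> (β <-> α)) = 1 -> 7 = 7
α & γ = 2 & 1 = 1
((β & α) -> (γ -> (β <-> α))) -> (α & γ) = 7 -> 1 = 1
γ | α = 1 | 2 = 2
γ -> γ = 1 -> 1 = 7
(γ -> γ) & γ = 7 & 1 = 1
(γ | α) -> ((γ -> γ) & γ) = 2 -> 1 = 6
β & α = 1 & 2 = 1
β -> (β & α) = 1 -> 1 = 7
~(β -> (β & α)) = ~7 = 0
((γ | α) -> ((γ -> γ) & γ)) -> ~(β -> (β & α)) = 6 -> 0 = 1
(((β & α) -> (γ -> (β <-> α))) -> (α & γ)) -> (((γ | α) -> ((γ -> γ) & γ)) -> ~(β -> (β & α))) = 1 -> 1 = 7
~(~(γ & (β & β)) & ~(γ | (α -> γ))) -> ((((β & α) -> (γ -> (β <-> α))) -> (α & γ)) -> (((γ | α) -> ((γ -> γ) & γ)) -> ~(β -> (β & α)))) = 6 -> 7 = 7
~((((β -> γ) -> β) <-> ~(β | γ)) <-> (((β <-> β) | ((γ -> α) & (γ -> β))) & (~γ -> (α -> α)))) <-> (~(~(γ & (β & β)) & ~(γ | (α -> γ))) -> ((((β & α) -> (γ -> (β <-> α))) -> (α & γ)) -> (((γ | α) -> ((γ -> γ) & γ)) -> ~(β -> (β & α))))) = 5 <-> 7 = 5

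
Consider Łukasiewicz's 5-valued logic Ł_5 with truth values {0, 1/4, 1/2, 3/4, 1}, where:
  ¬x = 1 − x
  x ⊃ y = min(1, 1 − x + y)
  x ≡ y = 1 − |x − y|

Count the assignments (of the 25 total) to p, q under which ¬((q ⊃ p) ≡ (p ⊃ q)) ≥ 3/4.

6

value 1: 2 assignments (counts)
value 3/4: 4 assignments (counts)
value 1/2: 6 assignments
value 1/4: 8 assignments
value 0: 5 assignments
So 6 of the 25 assignments meet the threshold.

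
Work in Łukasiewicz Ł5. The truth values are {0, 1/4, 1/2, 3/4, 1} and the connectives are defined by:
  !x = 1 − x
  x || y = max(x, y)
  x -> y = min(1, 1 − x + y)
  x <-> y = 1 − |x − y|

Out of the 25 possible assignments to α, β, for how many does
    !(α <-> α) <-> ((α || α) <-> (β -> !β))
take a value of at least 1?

value 1: 4 assignments (counts)
value 3/4: 4 assignments
value 1/2: 6 assignments
value 1/4: 6 assignments
value 0: 5 assignments
So 4 of the 25 assignments meet the threshold.

4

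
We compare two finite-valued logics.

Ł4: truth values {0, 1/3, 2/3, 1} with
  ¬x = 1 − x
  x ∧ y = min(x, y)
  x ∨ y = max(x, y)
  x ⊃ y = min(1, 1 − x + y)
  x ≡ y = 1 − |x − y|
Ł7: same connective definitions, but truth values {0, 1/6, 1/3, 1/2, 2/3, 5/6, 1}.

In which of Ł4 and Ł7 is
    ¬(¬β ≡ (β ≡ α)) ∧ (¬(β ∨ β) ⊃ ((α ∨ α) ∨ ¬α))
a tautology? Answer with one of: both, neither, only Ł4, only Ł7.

neither

In Ł4: at α = 0, β = 0 the value is 0 — not a tautology.
In Ł7: at α = 0, β = 0 the value is 0 — not a tautology.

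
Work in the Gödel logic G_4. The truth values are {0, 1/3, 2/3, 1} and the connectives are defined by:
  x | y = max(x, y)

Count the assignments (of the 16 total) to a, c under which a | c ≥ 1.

a = 0, c = 0 ↦ 0  <
a = 0, c = 1/3 ↦ 1/3  <
a = 0, c = 2/3 ↦ 2/3  <
a = 0, c = 1 ↦ 1  ≥
a = 1/3, c = 0 ↦ 1/3  <
a = 1/3, c = 1/3 ↦ 1/3  <
a = 1/3, c = 2/3 ↦ 2/3  <
a = 1/3, c = 1 ↦ 1  ≥
a = 2/3, c = 0 ↦ 2/3  <
a = 2/3, c = 1/3 ↦ 2/3  <
a = 2/3, c = 2/3 ↦ 2/3  <
a = 2/3, c = 1 ↦ 1  ≥
a = 1, c = 0 ↦ 1  ≥
a = 1, c = 1/3 ↦ 1  ≥
a = 1, c = 2/3 ↦ 1  ≥
a = 1, c = 1 ↦ 1  ≥
So 7 of the 16 assignments meet the threshold.

7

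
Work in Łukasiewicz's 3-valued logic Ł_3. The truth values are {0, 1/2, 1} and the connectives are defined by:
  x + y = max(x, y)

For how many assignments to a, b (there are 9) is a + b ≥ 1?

5

a = 0, b = 0 ↦ 0  <
a = 0, b = 1/2 ↦ 1/2  <
a = 0, b = 1 ↦ 1  ≥
a = 1/2, b = 0 ↦ 1/2  <
a = 1/2, b = 1/2 ↦ 1/2  <
a = 1/2, b = 1 ↦ 1  ≥
a = 1, b = 0 ↦ 1  ≥
a = 1, b = 1/2 ↦ 1  ≥
a = 1, b = 1 ↦ 1  ≥
So 5 of the 9 assignments meet the threshold.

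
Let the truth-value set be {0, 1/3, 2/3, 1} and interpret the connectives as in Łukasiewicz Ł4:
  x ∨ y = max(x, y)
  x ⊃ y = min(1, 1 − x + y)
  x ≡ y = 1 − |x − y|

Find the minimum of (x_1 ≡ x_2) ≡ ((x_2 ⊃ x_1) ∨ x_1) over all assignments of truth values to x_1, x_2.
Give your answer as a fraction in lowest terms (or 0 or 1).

Take x_1 = 1, x_2 = 0:
x_1 ≡ x_2 = 1 ≡ 0 = 0
x_2 ⊃ x_1 = 0 ⊃ 1 = 1
(x_2 ⊃ x_1) ∨ x_1 = 1 ∨ 1 = 1
(x_1 ≡ x_2) ≡ ((x_2 ⊃ x_1) ∨ x_1) = 0 ≡ 1 = 0
No assignment yields a value below 0, so this is the minimum.

0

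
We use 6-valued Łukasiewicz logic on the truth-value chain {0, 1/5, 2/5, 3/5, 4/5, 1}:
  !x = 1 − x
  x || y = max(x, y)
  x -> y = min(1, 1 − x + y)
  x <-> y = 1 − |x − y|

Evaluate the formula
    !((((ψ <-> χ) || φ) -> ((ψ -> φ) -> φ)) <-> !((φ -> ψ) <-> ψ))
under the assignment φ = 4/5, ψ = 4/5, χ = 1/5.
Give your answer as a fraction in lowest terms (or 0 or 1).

ψ <-> χ = 4/5 <-> 1/5 = 2/5
(ψ <-> χ) || φ = 2/5 || 4/5 = 4/5
ψ -> φ = 4/5 -> 4/5 = 1
(ψ -> φ) -> φ = 1 -> 4/5 = 4/5
((ψ <-> χ) || φ) -> ((ψ -> φ) -> φ) = 4/5 -> 4/5 = 1
φ -> ψ = 4/5 -> 4/5 = 1
(φ -> ψ) <-> ψ = 1 <-> 4/5 = 4/5
!((φ -> ψ) <-> ψ) = !4/5 = 1/5
(((ψ <-> χ) || φ) -> ((ψ -> φ) -> φ)) <-> !((φ -> ψ) <-> ψ) = 1 <-> 1/5 = 1/5
!((((ψ <-> χ) || φ) -> ((ψ -> φ) -> φ)) <-> !((φ -> ψ) <-> ψ)) = !1/5 = 4/5

4/5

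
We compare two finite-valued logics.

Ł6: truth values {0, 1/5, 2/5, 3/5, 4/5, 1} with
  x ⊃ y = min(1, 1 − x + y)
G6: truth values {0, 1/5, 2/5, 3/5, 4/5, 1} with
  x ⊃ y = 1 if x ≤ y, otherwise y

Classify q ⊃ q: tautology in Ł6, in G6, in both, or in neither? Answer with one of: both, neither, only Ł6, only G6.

In Ł6: every assignment gives 1 — tautology.
In G6: every assignment gives 1 — tautology.

both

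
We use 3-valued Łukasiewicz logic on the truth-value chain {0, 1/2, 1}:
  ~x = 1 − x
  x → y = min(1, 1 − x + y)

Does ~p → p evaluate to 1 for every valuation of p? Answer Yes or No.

No

Counterexample: take p = 0.
~p = ~0 = 1
~p → p = 1 → 0 = 0
This gives 0 ≠ 1.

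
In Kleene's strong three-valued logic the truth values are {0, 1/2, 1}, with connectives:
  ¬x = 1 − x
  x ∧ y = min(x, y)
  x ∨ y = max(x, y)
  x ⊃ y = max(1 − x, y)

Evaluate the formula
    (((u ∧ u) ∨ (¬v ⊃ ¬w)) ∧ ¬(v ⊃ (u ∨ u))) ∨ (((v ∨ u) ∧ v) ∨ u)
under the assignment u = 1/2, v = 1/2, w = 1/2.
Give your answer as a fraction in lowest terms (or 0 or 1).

u ∧ u = 1/2 ∧ 1/2 = 1/2
¬v = ¬1/2 = 1/2
¬w = ¬1/2 = 1/2
¬v ⊃ ¬w = 1/2 ⊃ 1/2 = 1/2
(u ∧ u) ∨ (¬v ⊃ ¬w) = 1/2 ∨ 1/2 = 1/2
u ∨ u = 1/2 ∨ 1/2 = 1/2
v ⊃ (u ∨ u) = 1/2 ⊃ 1/2 = 1/2
¬(v ⊃ (u ∨ u)) = ¬1/2 = 1/2
((u ∧ u) ∨ (¬v ⊃ ¬w)) ∧ ¬(v ⊃ (u ∨ u)) = 1/2 ∧ 1/2 = 1/2
v ∨ u = 1/2 ∨ 1/2 = 1/2
(v ∨ u) ∧ v = 1/2 ∧ 1/2 = 1/2
((v ∨ u) ∧ v) ∨ u = 1/2 ∨ 1/2 = 1/2
(((u ∧ u) ∨ (¬v ⊃ ¬w)) ∧ ¬(v ⊃ (u ∨ u))) ∨ (((v ∨ u) ∧ v) ∨ u) = 1/2 ∨ 1/2 = 1/2

1/2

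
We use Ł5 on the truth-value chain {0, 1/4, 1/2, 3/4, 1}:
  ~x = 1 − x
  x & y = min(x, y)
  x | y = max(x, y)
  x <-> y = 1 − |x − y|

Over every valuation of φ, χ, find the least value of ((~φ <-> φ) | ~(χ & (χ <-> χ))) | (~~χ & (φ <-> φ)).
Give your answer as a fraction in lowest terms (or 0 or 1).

Take φ = 0, χ = 1/2:
~φ = ~0 = 1
~φ <-> φ = 1 <-> 0 = 0
χ <-> χ = 1/2 <-> 1/2 = 1
χ & (χ <-> χ) = 1/2 & 1 = 1/2
~(χ & (χ <-> χ)) = ~1/2 = 1/2
(~φ <-> φ) | ~(χ & (χ <-> χ)) = 0 | 1/2 = 1/2
~χ = ~1/2 = 1/2
~~χ = ~1/2 = 1/2
φ <-> φ = 0 <-> 0 = 1
~~χ & (φ <-> φ) = 1/2 & 1 = 1/2
((~φ <-> φ) | ~(χ & (χ <-> χ))) | (~~χ & (φ <-> φ)) = 1/2 | 1/2 = 1/2
No assignment yields a value below 1/2, so this is the minimum.

1/2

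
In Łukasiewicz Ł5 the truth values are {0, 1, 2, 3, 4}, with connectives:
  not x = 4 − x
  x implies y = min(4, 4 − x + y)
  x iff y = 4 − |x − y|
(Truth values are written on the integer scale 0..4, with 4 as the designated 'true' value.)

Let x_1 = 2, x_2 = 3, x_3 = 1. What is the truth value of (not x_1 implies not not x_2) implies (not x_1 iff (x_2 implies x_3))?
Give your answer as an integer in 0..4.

4

not x_1 = not 2 = 2
not x_2 = not 3 = 1
not not x_2 = not 1 = 3
not x_1 implies not not x_2 = 2 implies 3 = 4
not x_1 = not 2 = 2
x_2 implies x_3 = 3 implies 1 = 2
not x_1 iff (x_2 implies x_3) = 2 iff 2 = 4
(not x_1 implies not not x_2) implies (not x_1 iff (x_2 implies x_3)) = 4 implies 4 = 4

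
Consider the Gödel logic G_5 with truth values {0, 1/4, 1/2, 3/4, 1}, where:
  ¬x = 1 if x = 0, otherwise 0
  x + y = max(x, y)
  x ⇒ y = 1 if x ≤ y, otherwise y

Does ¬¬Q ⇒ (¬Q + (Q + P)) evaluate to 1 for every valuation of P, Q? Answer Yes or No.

No

Counterexample: take P = 0, Q = 1/4.
¬Q = ¬1/4 = 0
¬¬Q = ¬0 = 1
Q + P = 1/4 + 0 = 1/4
¬Q + (Q + P) = 0 + 1/4 = 1/4
¬¬Q ⇒ (¬Q + (Q + P)) = 1 ⇒ 1/4 = 1/4
This gives 1/4 ≠ 1.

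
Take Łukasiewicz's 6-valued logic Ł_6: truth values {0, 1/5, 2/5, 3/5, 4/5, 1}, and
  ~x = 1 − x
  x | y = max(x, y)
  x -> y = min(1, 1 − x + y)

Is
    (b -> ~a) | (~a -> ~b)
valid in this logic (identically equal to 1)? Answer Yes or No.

Counterexample: take a = 1/5, b = 1.
~a = ~1/5 = 4/5
b -> ~a = 1 -> 4/5 = 4/5
~a = ~1/5 = 4/5
~b = ~1 = 0
~a -> ~b = 4/5 -> 0 = 1/5
(b -> ~a) | (~a -> ~b) = 4/5 | 1/5 = 4/5
This gives 4/5 ≠ 1.

No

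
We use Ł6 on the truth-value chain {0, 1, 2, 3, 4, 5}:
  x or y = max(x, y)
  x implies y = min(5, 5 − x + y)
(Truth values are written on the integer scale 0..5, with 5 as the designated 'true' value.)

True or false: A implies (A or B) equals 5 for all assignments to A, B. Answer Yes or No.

At A = 2, B = 3, for instance:
A or B = 2 or 3 = 3
A implies (A or B) = 2 implies 3 = 5
and checking the remaining 35 assignments likewise gives ≥ 5 in every case.

Yes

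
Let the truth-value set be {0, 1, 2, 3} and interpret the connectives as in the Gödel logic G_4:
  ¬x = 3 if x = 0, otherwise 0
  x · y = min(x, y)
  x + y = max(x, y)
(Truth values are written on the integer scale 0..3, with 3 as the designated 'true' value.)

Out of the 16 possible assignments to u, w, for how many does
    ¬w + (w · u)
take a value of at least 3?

5

u = 0, w = 0 ↦ 3  ≥
u = 0, w = 1 ↦ 0  <
u = 0, w = 2 ↦ 0  <
u = 0, w = 3 ↦ 0  <
u = 1, w = 0 ↦ 3  ≥
u = 1, w = 1 ↦ 1  <
u = 1, w = 2 ↦ 1  <
u = 1, w = 3 ↦ 1  <
u = 2, w = 0 ↦ 3  ≥
u = 2, w = 1 ↦ 1  <
u = 2, w = 2 ↦ 2  <
u = 2, w = 3 ↦ 2  <
u = 3, w = 0 ↦ 3  ≥
u = 3, w = 1 ↦ 1  <
u = 3, w = 2 ↦ 2  <
u = 3, w = 3 ↦ 3  ≥
So 5 of the 16 assignments meet the threshold.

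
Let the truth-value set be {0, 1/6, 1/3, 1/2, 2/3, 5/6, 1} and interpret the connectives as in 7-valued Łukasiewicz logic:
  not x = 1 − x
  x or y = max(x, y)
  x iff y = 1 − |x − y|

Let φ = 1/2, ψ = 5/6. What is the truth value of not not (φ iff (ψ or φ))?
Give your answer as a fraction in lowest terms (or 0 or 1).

ψ or φ = 5/6 or 1/2 = 5/6
φ iff (ψ or φ) = 1/2 iff 5/6 = 2/3
not (φ iff (ψ or φ)) = not 2/3 = 1/3
not not (φ iff (ψ or φ)) = not 1/3 = 2/3

2/3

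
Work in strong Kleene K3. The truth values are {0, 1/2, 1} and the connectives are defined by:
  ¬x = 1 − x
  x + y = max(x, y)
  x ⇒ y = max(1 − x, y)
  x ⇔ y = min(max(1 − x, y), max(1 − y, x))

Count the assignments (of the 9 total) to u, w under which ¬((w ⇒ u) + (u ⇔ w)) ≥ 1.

u = 0, w = 0 ↦ 0  <
u = 0, w = 1/2 ↦ 1/2  <
u = 0, w = 1 ↦ 1  ≥
u = 1/2, w = 0 ↦ 0  <
u = 1/2, w = 1/2 ↦ 1/2  <
u = 1/2, w = 1 ↦ 1/2  <
u = 1, w = 0 ↦ 0  <
u = 1, w = 1/2 ↦ 0  <
u = 1, w = 1 ↦ 0  <
So 1 of the 9 assignments meets the threshold.

1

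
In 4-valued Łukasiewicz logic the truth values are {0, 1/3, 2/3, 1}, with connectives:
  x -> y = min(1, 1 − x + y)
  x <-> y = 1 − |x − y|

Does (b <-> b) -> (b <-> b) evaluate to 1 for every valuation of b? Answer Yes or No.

b = 0 ↦ 1
b = 1/3 ↦ 1
b = 2/3 ↦ 1
b = 1 ↦ 1
Every assignment gives a value ≥ 1.

Yes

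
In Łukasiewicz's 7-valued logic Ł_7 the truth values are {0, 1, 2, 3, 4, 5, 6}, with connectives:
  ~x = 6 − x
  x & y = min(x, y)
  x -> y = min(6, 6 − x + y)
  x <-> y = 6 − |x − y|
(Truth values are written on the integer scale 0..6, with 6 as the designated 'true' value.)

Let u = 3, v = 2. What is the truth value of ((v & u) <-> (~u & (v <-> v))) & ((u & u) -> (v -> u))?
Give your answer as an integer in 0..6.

v & u = 2 & 3 = 2
~u = ~3 = 3
v <-> v = 2 <-> 2 = 6
~u & (v <-> v) = 3 & 6 = 3
(v & u) <-> (~u & (v <-> v)) = 2 <-> 3 = 5
u & u = 3 & 3 = 3
v -> u = 2 -> 3 = 6
(u & u) -> (v -> u) = 3 -> 6 = 6
((v & u) <-> (~u & (v <-> v))) & ((u & u) -> (v -> u)) = 5 & 6 = 5

5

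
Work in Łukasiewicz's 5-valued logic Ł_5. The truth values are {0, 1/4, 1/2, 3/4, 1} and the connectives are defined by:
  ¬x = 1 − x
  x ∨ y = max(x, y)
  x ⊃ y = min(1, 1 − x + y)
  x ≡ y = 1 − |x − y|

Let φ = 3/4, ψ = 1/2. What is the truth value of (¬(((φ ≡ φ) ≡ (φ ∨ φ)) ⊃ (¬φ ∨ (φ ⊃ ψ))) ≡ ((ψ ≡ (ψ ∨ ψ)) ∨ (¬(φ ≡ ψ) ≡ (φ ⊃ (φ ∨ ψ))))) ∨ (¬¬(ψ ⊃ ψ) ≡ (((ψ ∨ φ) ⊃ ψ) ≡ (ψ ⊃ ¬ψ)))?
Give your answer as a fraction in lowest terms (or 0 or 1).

3/4

φ ≡ φ = 3/4 ≡ 3/4 = 1
φ ∨ φ = 3/4 ∨ 3/4 = 3/4
(φ ≡ φ) ≡ (φ ∨ φ) = 1 ≡ 3/4 = 3/4
¬φ = ¬3/4 = 1/4
φ ⊃ ψ = 3/4 ⊃ 1/2 = 3/4
¬φ ∨ (φ ⊃ ψ) = 1/4 ∨ 3/4 = 3/4
((φ ≡ φ) ≡ (φ ∨ φ)) ⊃ (¬φ ∨ (φ ⊃ ψ)) = 3/4 ⊃ 3/4 = 1
¬(((φ ≡ φ) ≡ (φ ∨ φ)) ⊃ (¬φ ∨ (φ ⊃ ψ))) = ¬1 = 0
ψ ∨ ψ = 1/2 ∨ 1/2 = 1/2
ψ ≡ (ψ ∨ ψ) = 1/2 ≡ 1/2 = 1
φ ≡ ψ = 3/4 ≡ 1/2 = 3/4
¬(φ ≡ ψ) = ¬3/4 = 1/4
φ ∨ ψ = 3/4 ∨ 1/2 = 3/4
φ ⊃ (φ ∨ ψ) = 3/4 ⊃ 3/4 = 1
¬(φ ≡ ψ) ≡ (φ ⊃ (φ ∨ ψ)) = 1/4 ≡ 1 = 1/4
(ψ ≡ (ψ ∨ ψ)) ∨ (¬(φ ≡ ψ) ≡ (φ ⊃ (φ ∨ ψ))) = 1 ∨ 1/4 = 1
¬(((φ ≡ φ) ≡ (φ ∨ φ)) ⊃ (¬φ ∨ (φ ⊃ ψ))) ≡ ((ψ ≡ (ψ ∨ ψ)) ∨ (¬(φ ≡ ψ) ≡ (φ ⊃ (φ ∨ ψ)))) = 0 ≡ 1 = 0
ψ ⊃ ψ = 1/2 ⊃ 1/2 = 1
¬(ψ ⊃ ψ) = ¬1 = 0
¬¬(ψ ⊃ ψ) = ¬0 = 1
ψ ∨ φ = 1/2 ∨ 3/4 = 3/4
(ψ ∨ φ) ⊃ ψ = 3/4 ⊃ 1/2 = 3/4
¬ψ = ¬1/2 = 1/2
ψ ⊃ ¬ψ = 1/2 ⊃ 1/2 = 1
((ψ ∨ φ) ⊃ ψ) ≡ (ψ ⊃ ¬ψ) = 3/4 ≡ 1 = 3/4
¬¬(ψ ⊃ ψ) ≡ (((ψ ∨ φ) ⊃ ψ) ≡ (ψ ⊃ ¬ψ)) = 1 ≡ 3/4 = 3/4
(¬(((φ ≡ φ) ≡ (φ ∨ φ)) ⊃ (¬φ ∨ (φ ⊃ ψ))) ≡ ((ψ ≡ (ψ ∨ ψ)) ∨ (¬(φ ≡ ψ) ≡ (φ ⊃ (φ ∨ ψ))))) ∨ (¬¬(ψ ⊃ ψ) ≡ (((ψ ∨ φ) ⊃ ψ) ≡ (ψ ⊃ ¬ψ))) = 0 ∨ 3/4 = 3/4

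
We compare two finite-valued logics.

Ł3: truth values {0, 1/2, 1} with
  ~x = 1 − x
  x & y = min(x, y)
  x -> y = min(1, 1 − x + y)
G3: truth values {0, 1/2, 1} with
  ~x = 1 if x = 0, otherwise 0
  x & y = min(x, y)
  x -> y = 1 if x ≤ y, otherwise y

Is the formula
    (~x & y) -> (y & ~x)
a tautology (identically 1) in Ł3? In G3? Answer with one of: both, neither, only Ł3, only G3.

In Ł3: every assignment gives 1 — tautology.
In G3: every assignment gives 1 — tautology.

both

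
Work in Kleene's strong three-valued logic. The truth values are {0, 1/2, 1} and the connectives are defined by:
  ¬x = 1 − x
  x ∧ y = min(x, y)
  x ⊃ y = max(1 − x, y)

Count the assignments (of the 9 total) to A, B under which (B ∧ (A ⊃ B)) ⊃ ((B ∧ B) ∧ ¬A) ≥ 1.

A = 0, B = 0 ↦ 1  ≥
A = 0, B = 1/2 ↦ 1/2  <
A = 0, B = 1 ↦ 1  ≥
A = 1/2, B = 0 ↦ 1  ≥
A = 1/2, B = 1/2 ↦ 1/2  <
A = 1/2, B = 1 ↦ 1/2  <
A = 1, B = 0 ↦ 1  ≥
A = 1, B = 1/2 ↦ 1/2  <
A = 1, B = 1 ↦ 0  <
So 4 of the 9 assignments meet the threshold.

4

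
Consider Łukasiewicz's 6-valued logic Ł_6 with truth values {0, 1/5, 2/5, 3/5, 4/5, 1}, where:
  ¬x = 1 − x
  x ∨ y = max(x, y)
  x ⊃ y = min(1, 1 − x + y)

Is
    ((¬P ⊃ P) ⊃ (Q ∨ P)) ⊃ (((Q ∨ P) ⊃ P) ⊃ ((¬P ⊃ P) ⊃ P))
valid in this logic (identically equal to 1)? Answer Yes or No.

Yes

At P = 1, Q = 4/5, for instance:
¬P = ¬1 = 0
¬P ⊃ P = 0 ⊃ 1 = 1
Q ∨ P = 4/5 ∨ 1 = 1
(¬P ⊃ P) ⊃ (Q ∨ P) = 1 ⊃ 1 = 1
(Q ∨ P) ⊃ P = 1 ⊃ 1 = 1
(¬P ⊃ P) ⊃ P = 1 ⊃ 1 = 1
((Q ∨ P) ⊃ P) ⊃ ((¬P ⊃ P) ⊃ P) = 1 ⊃ 1 = 1
((¬P ⊃ P) ⊃ (Q ∨ P)) ⊃ (((Q ∨ P) ⊃ P) ⊃ ((¬P ⊃ P) ⊃ P)) = 1 ⊃ 1 = 1
and checking the remaining 35 assignments likewise gives ≥ 1 in every case.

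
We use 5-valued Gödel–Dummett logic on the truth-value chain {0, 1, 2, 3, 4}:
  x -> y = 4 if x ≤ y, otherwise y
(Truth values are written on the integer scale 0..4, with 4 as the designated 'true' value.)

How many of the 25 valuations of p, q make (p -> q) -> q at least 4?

value 4: 15 assignments (counts)
value 3: 4 assignments
value 2: 3 assignments
value 1: 2 assignments
value 0: 1 assignment
So 15 of the 25 assignments meet the threshold.

15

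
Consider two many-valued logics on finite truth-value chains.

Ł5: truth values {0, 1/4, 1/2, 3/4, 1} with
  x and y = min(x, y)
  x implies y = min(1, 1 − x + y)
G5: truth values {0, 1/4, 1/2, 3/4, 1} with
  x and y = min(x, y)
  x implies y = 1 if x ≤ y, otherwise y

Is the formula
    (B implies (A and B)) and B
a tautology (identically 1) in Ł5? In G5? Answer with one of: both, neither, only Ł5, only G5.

neither

In Ł5: at A = 0, B = 0 the value is 0 — not a tautology.
In G5: at A = 0, B = 0 the value is 0 — not a tautology.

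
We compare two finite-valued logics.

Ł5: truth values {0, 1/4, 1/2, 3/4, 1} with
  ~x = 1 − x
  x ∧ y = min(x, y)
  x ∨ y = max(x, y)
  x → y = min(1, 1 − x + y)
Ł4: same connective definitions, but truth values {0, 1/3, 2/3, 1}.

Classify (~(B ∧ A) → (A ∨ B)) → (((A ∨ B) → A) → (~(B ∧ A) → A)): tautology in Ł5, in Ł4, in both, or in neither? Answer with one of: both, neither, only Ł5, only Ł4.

both

In Ł5: every assignment gives 1 — tautology.
In Ł4: every assignment gives 1 — tautology.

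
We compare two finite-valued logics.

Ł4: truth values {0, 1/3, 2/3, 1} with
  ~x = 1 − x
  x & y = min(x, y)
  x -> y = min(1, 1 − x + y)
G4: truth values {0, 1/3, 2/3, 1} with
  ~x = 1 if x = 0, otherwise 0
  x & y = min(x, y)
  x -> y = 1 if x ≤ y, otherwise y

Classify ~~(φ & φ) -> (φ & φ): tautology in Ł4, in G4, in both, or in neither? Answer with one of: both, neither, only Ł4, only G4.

only Ł4

In Ł4: every assignment gives 1 — tautology.
In G4: at φ = 1/3 the value is 1/3 — not a tautology.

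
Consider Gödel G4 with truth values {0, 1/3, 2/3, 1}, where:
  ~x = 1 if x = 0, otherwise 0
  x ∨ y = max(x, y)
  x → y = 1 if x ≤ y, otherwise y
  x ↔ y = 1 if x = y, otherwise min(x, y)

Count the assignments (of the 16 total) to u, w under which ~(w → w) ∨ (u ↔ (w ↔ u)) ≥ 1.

u = 0, w = 0 ↦ 0  <
u = 0, w = 1/3 ↦ 1  ≥
u = 0, w = 2/3 ↦ 1  ≥
u = 0, w = 1 ↦ 1  ≥
u = 1/3, w = 0 ↦ 0  <
u = 1/3, w = 1/3 ↦ 1/3  <
u = 1/3, w = 2/3 ↦ 1  ≥
u = 1/3, w = 1 ↦ 1  ≥
u = 2/3, w = 0 ↦ 0  <
u = 2/3, w = 1/3 ↦ 1/3  <
u = 2/3, w = 2/3 ↦ 2/3  <
u = 2/3, w = 1 ↦ 1  ≥
u = 1, w = 0 ↦ 0  <
u = 1, w = 1/3 ↦ 1/3  <
u = 1, w = 2/3 ↦ 2/3  <
u = 1, w = 1 ↦ 1  ≥
So 7 of the 16 assignments meet the threshold.

7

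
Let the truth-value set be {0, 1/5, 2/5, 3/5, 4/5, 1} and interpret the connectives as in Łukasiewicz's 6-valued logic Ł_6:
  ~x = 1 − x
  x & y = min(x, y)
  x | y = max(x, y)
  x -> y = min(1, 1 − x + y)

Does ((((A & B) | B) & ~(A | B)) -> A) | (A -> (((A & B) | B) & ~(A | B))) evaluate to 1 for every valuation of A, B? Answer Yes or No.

At A = 1/5, B = 0, for instance:
A & B = 1/5 & 0 = 0
(A & B) | B = 0 | 0 = 0
A | B = 1/5 | 0 = 1/5
~(A | B) = ~1/5 = 4/5
((A & B) | B) & ~(A | B) = 0 & 4/5 = 0
(((A & B) | B) & ~(A | B)) -> A = 0 -> 1/5 = 1
A -> (((A & B) | B) & ~(A | B)) = 1/5 -> 0 = 4/5
((((A & B) | B) & ~(A | B)) -> A) | (A -> (((A & B) | B) & ~(A | B))) = 1 | 4/5 = 1
and checking the remaining 35 assignments likewise gives ≥ 1 in every case.

Yes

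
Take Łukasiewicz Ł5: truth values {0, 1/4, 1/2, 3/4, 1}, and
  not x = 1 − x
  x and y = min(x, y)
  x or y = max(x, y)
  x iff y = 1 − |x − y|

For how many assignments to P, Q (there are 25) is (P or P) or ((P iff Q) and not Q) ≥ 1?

6

value 1: 6 assignments (counts)
value 3/4: 9 assignments
value 1/2: 6 assignments
value 1/4: 3 assignments
value 0: 1 assignment
So 6 of the 25 assignments meet the threshold.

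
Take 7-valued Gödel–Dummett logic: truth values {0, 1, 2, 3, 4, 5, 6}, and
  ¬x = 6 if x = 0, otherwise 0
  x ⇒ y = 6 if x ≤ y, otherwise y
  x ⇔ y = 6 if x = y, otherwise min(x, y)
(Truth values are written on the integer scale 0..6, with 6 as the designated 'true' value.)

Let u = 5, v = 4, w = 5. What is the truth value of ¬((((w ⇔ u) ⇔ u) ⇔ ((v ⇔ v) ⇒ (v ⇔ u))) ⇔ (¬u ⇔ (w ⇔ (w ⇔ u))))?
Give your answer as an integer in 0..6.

w ⇔ u = 5 ⇔ 5 = 6
(w ⇔ u) ⇔ u = 6 ⇔ 5 = 5
v ⇔ v = 4 ⇔ 4 = 6
v ⇔ u = 4 ⇔ 5 = 4
(v ⇔ v) ⇒ (v ⇔ u) = 6 ⇒ 4 = 4
((w ⇔ u) ⇔ u) ⇔ ((v ⇔ v) ⇒ (v ⇔ u)) = 5 ⇔ 4 = 4
¬u = ¬5 = 0
w ⇔ u = 5 ⇔ 5 = 6
w ⇔ (w ⇔ u) = 5 ⇔ 6 = 5
¬u ⇔ (w ⇔ (w ⇔ u)) = 0 ⇔ 5 = 0
(((w ⇔ u) ⇔ u) ⇔ ((v ⇔ v) ⇒ (v ⇔ u))) ⇔ (¬u ⇔ (w ⇔ (w ⇔ u))) = 4 ⇔ 0 = 0
¬((((w ⇔ u) ⇔ u) ⇔ ((v ⇔ v) ⇒ (v ⇔ u))) ⇔ (¬u ⇔ (w ⇔ (w ⇔ u)))) = ¬0 = 6

6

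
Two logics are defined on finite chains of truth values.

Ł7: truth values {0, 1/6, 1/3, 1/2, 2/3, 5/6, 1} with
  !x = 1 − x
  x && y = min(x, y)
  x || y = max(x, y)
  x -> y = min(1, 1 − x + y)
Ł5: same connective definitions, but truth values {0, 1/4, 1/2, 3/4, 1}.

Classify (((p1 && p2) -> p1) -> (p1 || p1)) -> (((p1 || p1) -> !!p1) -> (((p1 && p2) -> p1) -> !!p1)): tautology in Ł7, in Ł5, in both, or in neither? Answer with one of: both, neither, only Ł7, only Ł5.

both

In Ł7: every assignment gives 1 — tautology.
In Ł5: every assignment gives 1 — tautology.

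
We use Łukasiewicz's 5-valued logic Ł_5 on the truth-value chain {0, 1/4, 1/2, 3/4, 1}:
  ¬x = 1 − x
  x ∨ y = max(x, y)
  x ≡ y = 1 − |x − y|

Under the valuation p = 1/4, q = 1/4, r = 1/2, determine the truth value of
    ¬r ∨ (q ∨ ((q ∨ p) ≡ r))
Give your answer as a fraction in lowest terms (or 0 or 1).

3/4

¬r = ¬1/2 = 1/2
q ∨ p = 1/4 ∨ 1/4 = 1/4
(q ∨ p) ≡ r = 1/4 ≡ 1/2 = 3/4
q ∨ ((q ∨ p) ≡ r) = 1/4 ∨ 3/4 = 3/4
¬r ∨ (q ∨ ((q ∨ p) ≡ r)) = 1/2 ∨ 3/4 = 3/4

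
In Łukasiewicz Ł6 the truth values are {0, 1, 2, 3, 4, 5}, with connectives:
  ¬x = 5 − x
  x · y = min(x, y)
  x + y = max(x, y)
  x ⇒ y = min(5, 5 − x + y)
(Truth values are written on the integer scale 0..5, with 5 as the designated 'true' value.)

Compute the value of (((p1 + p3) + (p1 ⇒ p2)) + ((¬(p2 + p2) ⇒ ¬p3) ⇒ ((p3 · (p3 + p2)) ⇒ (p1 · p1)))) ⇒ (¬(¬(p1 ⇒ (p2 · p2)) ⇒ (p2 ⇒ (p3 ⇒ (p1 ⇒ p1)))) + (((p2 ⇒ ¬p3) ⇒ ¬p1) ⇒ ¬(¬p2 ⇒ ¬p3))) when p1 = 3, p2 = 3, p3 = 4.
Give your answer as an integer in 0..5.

2

p1 + p3 = 3 + 4 = 4
p1 ⇒ p2 = 3 ⇒ 3 = 5
(p1 + p3) + (p1 ⇒ p2) = 4 + 5 = 5
p2 + p2 = 3 + 3 = 3
¬(p2 + p2) = ¬3 = 2
¬p3 = ¬4 = 1
¬(p2 + p2) ⇒ ¬p3 = 2 ⇒ 1 = 4
p3 + p2 = 4 + 3 = 4
p3 · (p3 + p2) = 4 · 4 = 4
p1 · p1 = 3 · 3 = 3
(p3 · (p3 + p2)) ⇒ (p1 · p1) = 4 ⇒ 3 = 4
(¬(p2 + p2) ⇒ ¬p3) ⇒ ((p3 · (p3 + p2)) ⇒ (p1 · p1)) = 4 ⇒ 4 = 5
((p1 + p3) + (p1 ⇒ p2)) + ((¬(p2 + p2) ⇒ ¬p3) ⇒ ((p3 · (p3 + p2)) ⇒ (p1 · p1))) = 5 + 5 = 5
p2 · p2 = 3 · 3 = 3
p1 ⇒ (p2 · p2) = 3 ⇒ 3 = 5
¬(p1 ⇒ (p2 · p2)) = ¬5 = 0
p1 ⇒ p1 = 3 ⇒ 3 = 5
p3 ⇒ (p1 ⇒ p1) = 4 ⇒ 5 = 5
p2 ⇒ (p3 ⇒ (p1 ⇒ p1)) = 3 ⇒ 5 = 5
¬(p1 ⇒ (p2 · p2)) ⇒ (p2 ⇒ (p3 ⇒ (p1 ⇒ p1))) = 0 ⇒ 5 = 5
¬(¬(p1 ⇒ (p2 · p2)) ⇒ (p2 ⇒ (p3 ⇒ (p1 ⇒ p1)))) = ¬5 = 0
¬p3 = ¬4 = 1
p2 ⇒ ¬p3 = 3 ⇒ 1 = 3
¬p1 = ¬3 = 2
(p2 ⇒ ¬p3) ⇒ ¬p1 = 3 ⇒ 2 = 4
¬p2 = ¬3 = 2
¬p3 = ¬4 = 1
¬p2 ⇒ ¬p3 = 2 ⇒ 1 = 4
¬(¬p2 ⇒ ¬p3) = ¬4 = 1
((p2 ⇒ ¬p3) ⇒ ¬p1) ⇒ ¬(¬p2 ⇒ ¬p3) = 4 ⇒ 1 = 2
¬(¬(p1 ⇒ (p2 · p2)) ⇒ (p2 ⇒ (p3 ⇒ (p1 ⇒ p1)))) + (((p2 ⇒ ¬p3) ⇒ ¬p1) ⇒ ¬(¬p2 ⇒ ¬p3)) = 0 + 2 = 2
(((p1 + p3) + (p1 ⇒ p2)) + ((¬(p2 + p2) ⇒ ¬p3) ⇒ ((p3 · (p3 + p2)) ⇒ (p1 · p1)))) ⇒ (¬(¬(p1 ⇒ (p2 · p2)) ⇒ (p2 ⇒ (p3 ⇒ (p1 ⇒ p1)))) + (((p2 ⇒ ¬p3) ⇒ ¬p1) ⇒ ¬(¬p2 ⇒ ¬p3))) = 5 ⇒ 2 = 2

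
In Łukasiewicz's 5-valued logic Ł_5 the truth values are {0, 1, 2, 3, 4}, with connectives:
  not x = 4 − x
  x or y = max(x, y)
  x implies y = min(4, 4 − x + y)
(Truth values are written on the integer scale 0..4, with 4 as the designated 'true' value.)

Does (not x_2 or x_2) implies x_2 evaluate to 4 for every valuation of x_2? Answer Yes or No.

Counterexample: take x_2 = 0.
not x_2 = not 0 = 4
not x_2 or x_2 = 4 or 0 = 4
(not x_2 or x_2) implies x_2 = 4 implies 0 = 0
This gives 0 ≠ 4.

No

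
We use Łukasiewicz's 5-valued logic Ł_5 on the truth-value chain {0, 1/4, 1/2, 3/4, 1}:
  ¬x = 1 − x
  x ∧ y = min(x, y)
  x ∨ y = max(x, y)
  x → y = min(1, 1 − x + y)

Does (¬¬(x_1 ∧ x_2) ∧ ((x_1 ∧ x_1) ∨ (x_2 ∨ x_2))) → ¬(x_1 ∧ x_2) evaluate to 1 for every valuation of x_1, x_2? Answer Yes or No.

Counterexample: take x_1 = 3/4, x_2 = 3/4.
x_1 ∧ x_2 = 3/4 ∧ 3/4 = 3/4
¬(x_1 ∧ x_2) = ¬3/4 = 1/4
¬¬(x_1 ∧ x_2) = ¬1/4 = 3/4
x_1 ∧ x_1 = 3/4 ∧ 3/4 = 3/4
x_2 ∨ x_2 = 3/4 ∨ 3/4 = 3/4
(x_1 ∧ x_1) ∨ (x_2 ∨ x_2) = 3/4 ∨ 3/4 = 3/4
¬¬(x_1 ∧ x_2) ∧ ((x_1 ∧ x_1) ∨ (x_2 ∨ x_2)) = 3/4 ∧ 3/4 = 3/4
x_1 ∧ x_2 = 3/4 ∧ 3/4 = 3/4
¬(x_1 ∧ x_2) = ¬3/4 = 1/4
(¬¬(x_1 ∧ x_2) ∧ ((x_1 ∧ x_1) ∨ (x_2 ∨ x_2))) → ¬(x_1 ∧ x_2) = 3/4 → 1/4 = 1/2
This gives 1/2 ≠ 1.

No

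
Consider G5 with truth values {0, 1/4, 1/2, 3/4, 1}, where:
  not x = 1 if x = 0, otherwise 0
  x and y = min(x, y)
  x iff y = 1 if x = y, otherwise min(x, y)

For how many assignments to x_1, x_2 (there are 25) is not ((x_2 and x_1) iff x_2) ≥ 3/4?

value 1: 4 assignments (counts)
value 0: 21 assignments
So 4 of the 25 assignments meet the threshold.

4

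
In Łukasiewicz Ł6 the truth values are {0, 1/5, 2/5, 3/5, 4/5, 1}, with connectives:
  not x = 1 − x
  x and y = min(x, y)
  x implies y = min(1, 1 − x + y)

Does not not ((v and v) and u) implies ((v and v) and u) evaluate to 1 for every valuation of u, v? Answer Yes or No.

Yes

At u = 4/5, v = 3/5, for instance:
v and v = 3/5 and 3/5 = 3/5
(v and v) and u = 3/5 and 4/5 = 3/5
not ((v and v) and u) = not 3/5 = 2/5
not not ((v and v) and u) = not 2/5 = 3/5
not not ((v and v) and u) implies ((v and v) and u) = 3/5 implies 3/5 = 1
and checking the remaining 35 assignments likewise gives ≥ 1 in every case.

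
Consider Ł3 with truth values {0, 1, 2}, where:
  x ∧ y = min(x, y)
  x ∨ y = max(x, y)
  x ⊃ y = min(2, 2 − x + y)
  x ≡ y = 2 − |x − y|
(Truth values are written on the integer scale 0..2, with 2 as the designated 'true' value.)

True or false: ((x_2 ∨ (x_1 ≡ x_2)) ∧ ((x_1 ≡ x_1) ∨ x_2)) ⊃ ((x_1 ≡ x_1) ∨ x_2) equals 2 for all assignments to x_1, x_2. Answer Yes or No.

Yes

x_1 = 0, x_2 = 0 ↦ 2
x_1 = 0, x_2 = 1 ↦ 2
x_1 = 0, x_2 = 2 ↦ 2
x_1 = 1, x_2 = 0 ↦ 2
x_1 = 1, x_2 = 1 ↦ 2
x_1 = 1, x_2 = 2 ↦ 2
x_1 = 2, x_2 = 0 ↦ 2
x_1 = 2, x_2 = 1 ↦ 2
x_1 = 2, x_2 = 2 ↦ 2
Every assignment gives a value ≥ 2.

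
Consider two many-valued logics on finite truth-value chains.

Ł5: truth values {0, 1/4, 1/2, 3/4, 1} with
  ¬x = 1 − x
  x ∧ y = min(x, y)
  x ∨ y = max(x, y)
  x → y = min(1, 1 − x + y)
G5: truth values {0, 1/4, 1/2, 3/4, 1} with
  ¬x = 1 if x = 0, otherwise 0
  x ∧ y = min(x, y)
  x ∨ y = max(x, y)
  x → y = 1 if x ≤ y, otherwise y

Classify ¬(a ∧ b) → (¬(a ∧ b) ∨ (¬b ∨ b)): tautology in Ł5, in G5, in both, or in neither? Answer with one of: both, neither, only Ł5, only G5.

both

In Ł5: every assignment gives 1 — tautology.
In G5: every assignment gives 1 — tautology.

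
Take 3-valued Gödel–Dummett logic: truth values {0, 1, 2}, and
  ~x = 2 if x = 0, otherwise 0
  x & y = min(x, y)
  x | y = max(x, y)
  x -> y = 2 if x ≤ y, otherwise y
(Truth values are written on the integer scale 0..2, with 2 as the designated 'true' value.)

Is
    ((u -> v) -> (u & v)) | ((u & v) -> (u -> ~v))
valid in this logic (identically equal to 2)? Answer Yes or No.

Counterexample: take u = 1, v = 1.
u -> v = 1 -> 1 = 2
u & v = 1 & 1 = 1
(u -> v) -> (u & v) = 2 -> 1 = 1
u & v = 1 & 1 = 1
~v = ~1 = 0
u -> ~v = 1 -> 0 = 0
(u & v) -> (u -> ~v) = 1 -> 0 = 0
((u -> v) -> (u & v)) | ((u & v) -> (u -> ~v)) = 1 | 0 = 1
This gives 1 ≠ 2.

No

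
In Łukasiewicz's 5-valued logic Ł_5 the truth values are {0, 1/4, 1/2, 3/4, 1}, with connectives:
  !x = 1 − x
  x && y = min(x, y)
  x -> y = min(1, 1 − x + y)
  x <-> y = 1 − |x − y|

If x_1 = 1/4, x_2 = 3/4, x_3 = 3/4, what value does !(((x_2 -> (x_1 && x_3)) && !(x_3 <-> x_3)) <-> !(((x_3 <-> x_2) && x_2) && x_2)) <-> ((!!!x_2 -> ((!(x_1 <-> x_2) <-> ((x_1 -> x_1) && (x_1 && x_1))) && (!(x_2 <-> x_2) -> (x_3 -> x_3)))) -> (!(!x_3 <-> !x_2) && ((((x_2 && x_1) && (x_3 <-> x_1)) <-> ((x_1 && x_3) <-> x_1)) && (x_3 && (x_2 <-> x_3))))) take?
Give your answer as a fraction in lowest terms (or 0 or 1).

3/4

x_1 && x_3 = 1/4 && 3/4 = 1/4
x_2 -> (x_1 && x_3) = 3/4 -> 1/4 = 1/2
x_3 <-> x_3 = 3/4 <-> 3/4 = 1
!(x_3 <-> x_3) = !1 = 0
(x_2 -> (x_1 && x_3)) && !(x_3 <-> x_3) = 1/2 && 0 = 0
x_3 <-> x_2 = 3/4 <-> 3/4 = 1
(x_3 <-> x_2) && x_2 = 1 && 3/4 = 3/4
((x_3 <-> x_2) && x_2) && x_2 = 3/4 && 3/4 = 3/4
!(((x_3 <-> x_2) && x_2) && x_2) = !3/4 = 1/4
((x_2 -> (x_1 && x_3)) && !(x_3 <-> x_3)) <-> !(((x_3 <-> x_2) && x_2) && x_2) = 0 <-> 1/4 = 3/4
!(((x_2 -> (x_1 && x_3)) && !(x_3 <-> x_3)) <-> !(((x_3 <-> x_2) && x_2) && x_2)) = !3/4 = 1/4
!x_2 = !3/4 = 1/4
!!x_2 = !1/4 = 3/4
!!!x_2 = !3/4 = 1/4
x_1 <-> x_2 = 1/4 <-> 3/4 = 1/2
!(x_1 <-> x_2) = !1/2 = 1/2
x_1 -> x_1 = 1/4 -> 1/4 = 1
x_1 && x_1 = 1/4 && 1/4 = 1/4
(x_1 -> x_1) && (x_1 && x_1) = 1 && 1/4 = 1/4
!(x_1 <-> x_2) <-> ((x_1 -> x_1) && (x_1 && x_1)) = 1/2 <-> 1/4 = 3/4
x_2 <-> x_2 = 3/4 <-> 3/4 = 1
!(x_2 <-> x_2) = !1 = 0
x_3 -> x_3 = 3/4 -> 3/4 = 1
!(x_2 <-> x_2) -> (x_3 -> x_3) = 0 -> 1 = 1
(!(x_1 <-> x_2) <-> ((x_1 -> x_1) && (x_1 && x_1))) && (!(x_2 <-> x_2) -> (x_3 -> x_3)) = 3/4 && 1 = 3/4
!!!x_2 -> ((!(x_1 <-> x_2) <-> ((x_1 -> x_1) && (x_1 && x_1))) && (!(x_2 <-> x_2) -> (x_3 -> x_3))) = 1/4 -> 3/4 = 1
!x_3 = !3/4 = 1/4
!x_2 = !3/4 = 1/4
!x_3 <-> !x_2 = 1/4 <-> 1/4 = 1
!(!x_3 <-> !x_2) = !1 = 0
x_2 && x_1 = 3/4 && 1/4 = 1/4
x_3 <-> x_1 = 3/4 <-> 1/4 = 1/2
(x_2 && x_1) && (x_3 <-> x_1) = 1/4 && 1/2 = 1/4
x_1 && x_3 = 1/4 && 3/4 = 1/4
(x_1 && x_3) <-> x_1 = 1/4 <-> 1/4 = 1
((x_2 && x_1) && (x_3 <-> x_1)) <-> ((x_1 && x_3) <-> x_1) = 1/4 <-> 1 = 1/4
x_2 <-> x_3 = 3/4 <-> 3/4 = 1
x_3 && (x_2 <-> x_3) = 3/4 && 1 = 3/4
(((x_2 && x_1) && (x_3 <-> x_1)) <-> ((x_1 && x_3) <-> x_1)) && (x_3 && (x_2 <-> x_3)) = 1/4 && 3/4 = 1/4
!(!x_3 <-> !x_2) && ((((x_2 && x_1) && (x_3 <-> x_1)) <-> ((x_1 && x_3) <-> x_1)) && (x_3 && (x_2 <-> x_3))) = 0 && 1/4 = 0
(!!!x_2 -> ((!(x_1 <-> x_2) <-> ((x_1 -> x_1) && (x_1 && x_1))) && (!(x_2 <-> x_2) -> (x_3 -> x_3)))) -> (!(!x_3 <-> !x_2) && ((((x_2 && x_1) && (x_3 <-> x_1)) <-> ((x_1 && x_3) <-> x_1)) && (x_3 && (x_2 <-> x_3)))) = 1 -> 0 = 0
!(((x_2 -> (x_1 && x_3)) && !(x_3 <-> x_3)) <-> !(((x_3 <-> x_2) && x_2) && x_2)) <-> ((!!!x_2 -> ((!(x_1 <-> x_2) <-> ((x_1 -> x_1) && (x_1 && x_1))) && (!(x_2 <-> x_2) -> (x_3 -> x_3)))) -> (!(!x_3 <-> !x_2) && ((((x_2 && x_1) && (x_3 <-> x_1)) <-> ((x_1 && x_3) <-> x_1)) && (x_3 && (x_2 <-> x_3))))) = 1/4 <-> 0 = 3/4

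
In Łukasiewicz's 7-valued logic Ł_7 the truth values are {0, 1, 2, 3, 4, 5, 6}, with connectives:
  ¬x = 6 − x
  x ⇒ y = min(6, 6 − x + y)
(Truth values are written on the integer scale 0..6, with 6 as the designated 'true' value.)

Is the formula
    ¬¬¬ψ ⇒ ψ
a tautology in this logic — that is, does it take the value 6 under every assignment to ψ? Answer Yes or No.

Counterexample: take ψ = 0.
¬ψ = ¬0 = 6
¬¬ψ = ¬6 = 0
¬¬¬ψ = ¬0 = 6
¬¬¬ψ ⇒ ψ = 6 ⇒ 0 = 0
This gives 0 ≠ 6.

No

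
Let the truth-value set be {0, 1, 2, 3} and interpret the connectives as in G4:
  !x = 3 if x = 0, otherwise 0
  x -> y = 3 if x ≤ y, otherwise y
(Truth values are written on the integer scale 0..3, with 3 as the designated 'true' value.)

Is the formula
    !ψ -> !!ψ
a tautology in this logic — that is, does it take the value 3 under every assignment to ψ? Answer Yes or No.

Counterexample: take ψ = 0.
!ψ = !0 = 3
!!ψ = !3 = 0
!ψ -> !!ψ = 3 -> 0 = 0
This gives 0 ≠ 3.

No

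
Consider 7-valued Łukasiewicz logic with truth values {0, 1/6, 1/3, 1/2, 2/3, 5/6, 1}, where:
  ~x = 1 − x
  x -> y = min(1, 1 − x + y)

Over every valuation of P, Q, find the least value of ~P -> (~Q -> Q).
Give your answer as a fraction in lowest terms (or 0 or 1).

Take P = 0, Q = 0:
~P = ~0 = 1
~Q = ~0 = 1
~Q -> Q = 1 -> 0 = 0
~P -> (~Q -> Q) = 1 -> 0 = 0
No assignment yields a value below 0, so this is the minimum.

0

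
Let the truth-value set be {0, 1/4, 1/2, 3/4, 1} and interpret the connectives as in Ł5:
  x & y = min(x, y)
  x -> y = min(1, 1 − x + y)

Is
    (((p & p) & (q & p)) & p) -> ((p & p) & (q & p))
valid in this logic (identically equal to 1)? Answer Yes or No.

At p = 1/4, q = 1/4, for instance:
p & p = 1/4 & 1/4 = 1/4
q & p = 1/4 & 1/4 = 1/4
(p & p) & (q & p) = 1/4 & 1/4 = 1/4
((p & p) & (q & p)) & p = 1/4 & 1/4 = 1/4
(((p & p) & (q & p)) & p) -> ((p & p) & (q & p)) = 1/4 -> 1/4 = 1
and checking the remaining 24 assignments likewise gives ≥ 1 in every case.

Yes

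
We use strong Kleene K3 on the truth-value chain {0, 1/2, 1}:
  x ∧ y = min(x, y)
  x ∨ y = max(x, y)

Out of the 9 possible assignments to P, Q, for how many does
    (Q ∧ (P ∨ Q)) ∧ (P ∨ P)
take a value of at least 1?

1

P = 0, Q = 0 ↦ 0  <
P = 0, Q = 1/2 ↦ 0  <
P = 0, Q = 1 ↦ 0  <
P = 1/2, Q = 0 ↦ 0  <
P = 1/2, Q = 1/2 ↦ 1/2  <
P = 1/2, Q = 1 ↦ 1/2  <
P = 1, Q = 0 ↦ 0  <
P = 1, Q = 1/2 ↦ 1/2  <
P = 1, Q = 1 ↦ 1  ≥
So 1 of the 9 assignments meets the threshold.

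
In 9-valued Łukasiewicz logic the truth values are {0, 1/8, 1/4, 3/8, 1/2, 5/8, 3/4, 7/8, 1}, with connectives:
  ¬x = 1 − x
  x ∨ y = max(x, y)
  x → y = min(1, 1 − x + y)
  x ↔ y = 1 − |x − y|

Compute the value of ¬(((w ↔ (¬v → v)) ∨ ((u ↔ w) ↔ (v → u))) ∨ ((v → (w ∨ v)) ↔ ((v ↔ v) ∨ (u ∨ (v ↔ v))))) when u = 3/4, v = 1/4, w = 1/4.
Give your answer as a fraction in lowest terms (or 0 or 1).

¬v = ¬1/4 = 3/4
¬v → v = 3/4 → 1/4 = 1/2
w ↔ (¬v → v) = 1/4 ↔ 1/2 = 3/4
u ↔ w = 3/4 ↔ 1/4 = 1/2
v → u = 1/4 → 3/4 = 1
(u ↔ w) ↔ (v → u) = 1/2 ↔ 1 = 1/2
(w ↔ (¬v → v)) ∨ ((u ↔ w) ↔ (v → u)) = 3/4 ∨ 1/2 = 3/4
w ∨ v = 1/4 ∨ 1/4 = 1/4
v → (w ∨ v) = 1/4 → 1/4 = 1
v ↔ v = 1/4 ↔ 1/4 = 1
v ↔ v = 1/4 ↔ 1/4 = 1
u ∨ (v ↔ v) = 3/4 ∨ 1 = 1
(v ↔ v) ∨ (u ∨ (v ↔ v)) = 1 ∨ 1 = 1
(v → (w ∨ v)) ↔ ((v ↔ v) ∨ (u ∨ (v ↔ v))) = 1 ↔ 1 = 1
((w ↔ (¬v → v)) ∨ ((u ↔ w) ↔ (v → u))) ∨ ((v → (w ∨ v)) ↔ ((v ↔ v) ∨ (u ∨ (v ↔ v)))) = 3/4 ∨ 1 = 1
¬(((w ↔ (¬v → v)) ∨ ((u ↔ w) ↔ (v → u))) ∨ ((v → (w ∨ v)) ↔ ((v ↔ v) ∨ (u ∨ (v ↔ v))))) = ¬1 = 0

0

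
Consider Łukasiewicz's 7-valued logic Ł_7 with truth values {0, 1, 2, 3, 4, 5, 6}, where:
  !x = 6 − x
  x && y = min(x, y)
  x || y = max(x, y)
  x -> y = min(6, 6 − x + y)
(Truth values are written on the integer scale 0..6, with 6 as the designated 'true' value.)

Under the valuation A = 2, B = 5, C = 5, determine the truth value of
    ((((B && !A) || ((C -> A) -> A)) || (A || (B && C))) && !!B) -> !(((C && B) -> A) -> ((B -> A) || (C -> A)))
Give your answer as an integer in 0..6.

1

!A = !2 = 4
B && !A = 5 && 4 = 4
C -> A = 5 -> 2 = 3
(C -> A) -> A = 3 -> 2 = 5
(B && !A) || ((C -> A) -> A) = 4 || 5 = 5
B && C = 5 && 5 = 5
A || (B && C) = 2 || 5 = 5
((B && !A) || ((C -> A) -> A)) || (A || (B && C)) = 5 || 5 = 5
!B = !5 = 1
!!B = !1 = 5
(((B && !A) || ((C -> A) -> A)) || (A || (B && C))) && !!B = 5 && 5 = 5
C && B = 5 && 5 = 5
(C && B) -> A = 5 -> 2 = 3
B -> A = 5 -> 2 = 3
C -> A = 5 -> 2 = 3
(B -> A) || (C -> A) = 3 || 3 = 3
((C && B) -> A) -> ((B -> A) || (C -> A)) = 3 -> 3 = 6
!(((C && B) -> A) -> ((B -> A) || (C -> A))) = !6 = 0
((((B && !A) || ((C -> A) -> A)) || (A || (B && C))) && !!B) -> !(((C && B) -> A) -> ((B -> A) || (C -> A))) = 5 -> 0 = 1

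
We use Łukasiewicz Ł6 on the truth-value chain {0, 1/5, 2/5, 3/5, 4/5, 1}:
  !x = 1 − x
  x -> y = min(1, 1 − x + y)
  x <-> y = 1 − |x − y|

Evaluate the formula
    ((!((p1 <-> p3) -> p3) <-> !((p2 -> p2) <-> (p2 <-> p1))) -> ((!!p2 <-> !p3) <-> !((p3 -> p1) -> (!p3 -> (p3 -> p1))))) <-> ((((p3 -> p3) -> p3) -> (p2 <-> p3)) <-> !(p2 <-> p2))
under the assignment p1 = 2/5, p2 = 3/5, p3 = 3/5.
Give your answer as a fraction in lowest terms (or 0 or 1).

p1 <-> p3 = 2/5 <-> 3/5 = 4/5
(p1 <-> p3) -> p3 = 4/5 -> 3/5 = 4/5
!((p1 <-> p3) -> p3) = !4/5 = 1/5
p2 -> p2 = 3/5 -> 3/5 = 1
p2 <-> p1 = 3/5 <-> 2/5 = 4/5
(p2 -> p2) <-> (p2 <-> p1) = 1 <-> 4/5 = 4/5
!((p2 -> p2) <-> (p2 <-> p1)) = !4/5 = 1/5
!((p1 <-> p3) -> p3) <-> !((p2 -> p2) <-> (p2 <-> p1)) = 1/5 <-> 1/5 = 1
!p2 = !3/5 = 2/5
!!p2 = !2/5 = 3/5
!p3 = !3/5 = 2/5
!!p2 <-> !p3 = 3/5 <-> 2/5 = 4/5
p3 -> p1 = 3/5 -> 2/5 = 4/5
!p3 = !3/5 = 2/5
p3 -> p1 = 3/5 -> 2/5 = 4/5
!p3 -> (p3 -> p1) = 2/5 -> 4/5 = 1
(p3 -> p1) -> (!p3 -> (p3 -> p1)) = 4/5 -> 1 = 1
!((p3 -> p1) -> (!p3 -> (p3 -> p1))) = !1 = 0
(!!p2 <-> !p3) <-> !((p3 -> p1) -> (!p3 -> (p3 -> p1))) = 4/5 <-> 0 = 1/5
(!((p1 <-> p3) -> p3) <-> !((p2 -> p2) <-> (p2 <-> p1))) -> ((!!p2 <-> !p3) <-> !((p3 -> p1) -> (!p3 -> (p3 -> p1)))) = 1 -> 1/5 = 1/5
p3 -> p3 = 3/5 -> 3/5 = 1
(p3 -> p3) -> p3 = 1 -> 3/5 = 3/5
p2 <-> p3 = 3/5 <-> 3/5 = 1
((p3 -> p3) -> p3) -> (p2 <-> p3) = 3/5 -> 1 = 1
p2 <-> p2 = 3/5 <-> 3/5 = 1
!(p2 <-> p2) = !1 = 0
(((p3 -> p3) -> p3) -> (p2 <-> p3)) <-> !(p2 <-> p2) = 1 <-> 0 = 0
((!((p1 <-> p3) -> p3) <-> !((p2 -> p2) <-> (p2 <-> p1))) -> ((!!p2 <-> !p3) <-> !((p3 -> p1) -> (!p3 -> (p3 -> p1))))) <-> ((((p3 -> p3) -> p3) -> (p2 <-> p3)) <-> !(p2 <-> p2)) = 1/5 <-> 0 = 4/5

4/5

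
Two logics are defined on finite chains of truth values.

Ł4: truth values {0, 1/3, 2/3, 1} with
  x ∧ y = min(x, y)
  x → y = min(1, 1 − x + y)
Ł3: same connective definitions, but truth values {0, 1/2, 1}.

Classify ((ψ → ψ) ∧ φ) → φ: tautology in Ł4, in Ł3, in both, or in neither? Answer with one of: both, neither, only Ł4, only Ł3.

In Ł4: every assignment gives 1 — tautology.
In Ł3: every assignment gives 1 — tautology.

both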